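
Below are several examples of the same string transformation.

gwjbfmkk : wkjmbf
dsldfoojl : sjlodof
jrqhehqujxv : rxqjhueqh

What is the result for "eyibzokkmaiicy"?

yciibizaomkk

The rule is to take characters alternately from the front and the back (1st, last, 2nd, 2nd-last, ...), then delete the first 2 characters.
Starting from "eyibzokkmaiicy": after the first operation, "eyyciibizaomkk"; after the second, "yciibizaomkk".
(Check on "gwjbfmkk": → "gkwkjmbf" → "wkjmbf" ✓)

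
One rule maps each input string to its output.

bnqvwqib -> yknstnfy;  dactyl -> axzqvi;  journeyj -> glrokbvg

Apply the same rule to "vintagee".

sfkqxdbb

Each output is the input with this applied: shift every letter 3 places backward in the alphabet (wrapping around).
Applying that to "vintagee" gives "sfkqxdbb".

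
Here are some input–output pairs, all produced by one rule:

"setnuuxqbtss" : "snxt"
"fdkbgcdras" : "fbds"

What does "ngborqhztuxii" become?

nohui

In each case the input is transformed by: keep one character in every 3, starting at position 1 (positions 1st, 4th, 7th, ...).
"ngborqhztuxii" → "nohui".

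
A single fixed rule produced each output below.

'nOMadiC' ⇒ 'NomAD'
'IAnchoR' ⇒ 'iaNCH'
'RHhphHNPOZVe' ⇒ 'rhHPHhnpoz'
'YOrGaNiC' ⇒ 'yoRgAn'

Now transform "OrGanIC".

oRgAN

Each output is the input with this applied: delete the last 2 characters, then flip the case of every letter.
Starting from "OrGanIC": after the first operation, "OrGan"; after the second, "oRgAN".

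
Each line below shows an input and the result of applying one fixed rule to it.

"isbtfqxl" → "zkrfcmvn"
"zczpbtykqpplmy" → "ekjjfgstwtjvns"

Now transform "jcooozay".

itusdwii

The transformation: swap the front and back halves of the string, then shift every letter 6 places backward in the alphabet (wrapping around).
Applying both steps to "jcooozay": "ozayjcoo", then "itusdwii".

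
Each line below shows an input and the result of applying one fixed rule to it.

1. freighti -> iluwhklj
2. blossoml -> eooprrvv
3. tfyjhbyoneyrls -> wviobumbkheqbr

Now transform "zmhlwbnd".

In each case the input is transformed by: shift every letter 3 places forward in the alphabet (wrapping around), then take characters alternately from the front and the back (1st, last, 2nd, 2nd-last, ...).
Working it through for "zmhlwbnd": intermediate "cpkozeqg", final "cgpqkeoz".

cgpqkeoz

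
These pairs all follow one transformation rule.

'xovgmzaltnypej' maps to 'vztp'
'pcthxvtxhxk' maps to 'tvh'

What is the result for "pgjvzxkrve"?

jxv

What's happening: keep one character in every 3, starting at position 3 (positions 3rd, 6th, 9th, ...).
So "pgjvzxkrve" becomes "jxv".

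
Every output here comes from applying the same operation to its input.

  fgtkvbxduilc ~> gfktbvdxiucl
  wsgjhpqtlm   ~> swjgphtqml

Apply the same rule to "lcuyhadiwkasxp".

In each case the input is transformed by: swap each adjacent pair of characters (1↔2, 3↔4, ...).
For "lcuyhadiwkasxp" the result is "clyuahidkwsapx".

clyuahidkwsapx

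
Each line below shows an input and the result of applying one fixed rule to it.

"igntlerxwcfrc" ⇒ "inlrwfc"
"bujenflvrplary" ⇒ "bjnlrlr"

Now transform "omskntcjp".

osncp

What's happening: keep every other character starting from the first (positions 1st, 3rd, 5th, ...).
On "omskntcjp" that produces "osncp".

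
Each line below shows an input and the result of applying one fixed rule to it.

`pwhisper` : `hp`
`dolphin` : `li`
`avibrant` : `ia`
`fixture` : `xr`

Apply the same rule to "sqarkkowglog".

akgg

What's happening: keep one character in every 3, starting at position 3 (positions 3rd, 6th, 9th, ...).
For "sqarkkowglog" the result is "akgg".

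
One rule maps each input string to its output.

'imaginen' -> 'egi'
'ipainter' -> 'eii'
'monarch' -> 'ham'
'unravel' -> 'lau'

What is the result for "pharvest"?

srp

In each case the input is transformed by: keep one character in every 3, starting at position 1 (positions 1st, 4th, 7th, ...), then reverse the string.
On "pharvest" that produces "srp".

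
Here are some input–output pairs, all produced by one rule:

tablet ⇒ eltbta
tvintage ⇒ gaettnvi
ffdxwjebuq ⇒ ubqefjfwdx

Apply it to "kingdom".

odmgkni

Looking at the pairs, the operation is to move the last 2 characters to the front (rotate right by 2), then take characters alternately from the front and the back (1st, last, 2nd, 2nd-last, ...).
Starting from "kingdom": after the first operation, "omkingd"; after the second, "odmgkni".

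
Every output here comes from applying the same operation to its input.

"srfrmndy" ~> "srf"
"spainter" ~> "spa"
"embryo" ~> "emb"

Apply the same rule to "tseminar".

Each output is the input with this applied: keep only the first 3 characters.
"tseminar" → "tse".

tse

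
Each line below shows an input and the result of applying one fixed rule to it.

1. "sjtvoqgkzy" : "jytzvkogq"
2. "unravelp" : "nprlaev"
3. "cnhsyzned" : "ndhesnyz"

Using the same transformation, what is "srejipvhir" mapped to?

In each case the input is transformed by: delete the first character, then take characters alternately from the front and the back (1st, last, 2nd, 2nd-last, ...).
Working it through for "srejipvhir": intermediate "rejipvhir", final "rreijhivp".

rreijhivp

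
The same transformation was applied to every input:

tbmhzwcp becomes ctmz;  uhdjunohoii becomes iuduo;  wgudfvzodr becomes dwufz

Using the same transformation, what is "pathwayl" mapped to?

yptw

The transformation: move the last 3 characters to the front (rotate right by 3), then keep every other character starting from the second (positions 2nd, 4th, 6th, ...).
"pathwayl" → "aylpathw" → "yptw".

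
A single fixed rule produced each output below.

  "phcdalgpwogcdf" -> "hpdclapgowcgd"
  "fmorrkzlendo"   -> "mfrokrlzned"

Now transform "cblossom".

bcolsso

Looking at the pairs, the operation is to delete the last character, then swap each adjacent pair of characters (1↔2, 3↔4, ...).
On "cblossom": the first step gives "cblosso", and the second then gives "bcolsso".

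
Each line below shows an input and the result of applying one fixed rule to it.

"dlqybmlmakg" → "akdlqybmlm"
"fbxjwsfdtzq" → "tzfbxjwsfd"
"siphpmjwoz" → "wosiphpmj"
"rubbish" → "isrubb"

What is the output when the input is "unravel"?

veunra

What's happening: delete the last character, then move the last 2 characters to the front (rotate right by 2).
"unravel" → "unrave" → "veunra".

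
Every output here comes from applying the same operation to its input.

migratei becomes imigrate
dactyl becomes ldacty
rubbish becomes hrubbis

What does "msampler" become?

Looking at the pairs, the operation is to move the last character to the front.
Doing the same to "msampler": "rmsample".

rmsample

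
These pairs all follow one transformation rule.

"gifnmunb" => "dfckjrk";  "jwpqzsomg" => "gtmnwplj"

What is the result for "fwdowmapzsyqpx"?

ctaltjxmwpvnm

What's happening: shift every letter 3 places backward in the alphabet (wrapping around), then delete the last character.
On "fwdowmapzsyqpx" that produces "ctaltjxmwpvnm".
(Check on "jwpqzsomg": → "gtmnwpljd" → "gtmnwplj" ✓)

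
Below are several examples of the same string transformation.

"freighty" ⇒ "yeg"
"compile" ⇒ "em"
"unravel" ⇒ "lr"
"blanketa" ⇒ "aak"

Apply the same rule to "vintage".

The rule is to take characters alternately from the front and the back (1st, last, 2nd, 2nd-last, ...), then keep one character in every 3, starting at position 2 (positions 2nd, 5th, 8th, ...).
Working it through for "vintage": intermediate "veignat", final "en".

en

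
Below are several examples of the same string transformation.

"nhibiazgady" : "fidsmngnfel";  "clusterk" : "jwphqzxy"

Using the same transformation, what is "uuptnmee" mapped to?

The rule is to shift every letter 5 places forward in the alphabet (wrapping around), then move the last 3 characters to the front (rotate right by 3).
Starting from "uuptnmee": after the first operation, "zzuysrjj"; after the second, "rjjzzuys".

rjjzzuys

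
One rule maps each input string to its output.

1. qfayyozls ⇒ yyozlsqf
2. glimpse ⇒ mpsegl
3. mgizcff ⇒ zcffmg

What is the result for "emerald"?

Rule — move the first 3 characters to the end (rotate left by 3), then delete the last character.
"emerald" → "raldeme" → "raldem".

raldem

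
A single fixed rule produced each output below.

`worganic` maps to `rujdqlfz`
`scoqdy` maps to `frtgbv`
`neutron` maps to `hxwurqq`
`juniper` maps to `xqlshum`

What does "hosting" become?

rvwlqjk

The transformation: move the first character to the end, then shift every letter 3 places forward in the alphabet (wrapping around).
Working it through for "hosting": intermediate "ostingh", final "rvwlqjk".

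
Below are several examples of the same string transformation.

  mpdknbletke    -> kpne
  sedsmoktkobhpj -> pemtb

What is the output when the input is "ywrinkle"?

lwn

The transformation: move the last 2 characters to the front (rotate right by 2), then keep one character in every 3, starting at position 1 (positions 1st, 4th, 7th, ...).
"ywrinkle" → "leywrink" → "lwn".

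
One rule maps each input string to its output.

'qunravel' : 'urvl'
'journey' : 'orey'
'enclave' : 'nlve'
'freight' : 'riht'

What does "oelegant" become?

eeat

The pattern: swap each adjacent pair of characters (1↔2, 3↔4, ...), then keep every other character starting from the first (positions 1st, 3rd, 5th, ...).
"oelegant" → "eoelagtn" → "eeat".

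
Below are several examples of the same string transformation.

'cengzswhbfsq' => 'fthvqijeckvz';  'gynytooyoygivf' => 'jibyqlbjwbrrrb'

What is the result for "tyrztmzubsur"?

wubxuvcewxpc

The pattern: take characters alternately from the front and the back (1st, last, 2nd, 2nd-last, ...), then shift every letter 3 places forward in the alphabet (wrapping around).
"tyrztmzubsur" → "tryurszbtumz" → "wubxuvcewxpc".
(Check on "cengzswhbfsq": → "cqesnfgbzhsw" → "fthvqijeckvz" ✓)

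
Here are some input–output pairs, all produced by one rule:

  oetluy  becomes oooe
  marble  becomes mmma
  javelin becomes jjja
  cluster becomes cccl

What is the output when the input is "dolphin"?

dddo

The pattern: repeat every character 3 times, then keep only the first 4 characters.
Working it through for "dolphin": intermediate "dddooolllppphhhiiinnn", final "dddo".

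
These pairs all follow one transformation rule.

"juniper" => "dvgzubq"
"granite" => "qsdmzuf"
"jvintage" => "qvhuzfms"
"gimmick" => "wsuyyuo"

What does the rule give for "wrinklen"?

ziduzwxq

Looking at the pairs, the operation is to shift every letter 12 places forward in the alphabet (wrapping around), then move the last character to the front.
Starting from "wrinklen": after the first operation, "iduzwxqz"; after the second, "ziduzwxq".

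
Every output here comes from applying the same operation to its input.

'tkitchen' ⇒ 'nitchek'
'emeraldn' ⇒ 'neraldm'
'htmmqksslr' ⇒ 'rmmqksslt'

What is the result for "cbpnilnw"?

wpnilnb

The rule is to delete the first character, then swap the first and last characters.
For "cbpnilnw", step one produces "bpnilnw"; step two turns that into "wpnilnb".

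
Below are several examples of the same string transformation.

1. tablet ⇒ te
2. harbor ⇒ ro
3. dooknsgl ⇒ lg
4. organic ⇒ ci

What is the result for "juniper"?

In each case the input is transformed by: reverse the string, then keep only the first 2 characters.
On "juniper" that produces "re".

re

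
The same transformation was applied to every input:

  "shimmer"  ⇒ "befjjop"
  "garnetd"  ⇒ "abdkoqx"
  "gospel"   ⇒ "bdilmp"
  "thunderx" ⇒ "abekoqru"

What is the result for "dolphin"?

The transformation: shift every letter 3 places backward in the alphabet (wrapping around), then sort the characters into alphabetical order.
Applying that to "dolphin" gives "aefiklm".

aefiklm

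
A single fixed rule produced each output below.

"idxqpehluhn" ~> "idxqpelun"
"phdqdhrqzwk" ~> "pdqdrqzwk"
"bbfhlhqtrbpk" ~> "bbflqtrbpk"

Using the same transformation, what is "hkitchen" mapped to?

Each output is the input with this applied: remove every "h".
On "hkitchen" that produces "kitcen".

kitcen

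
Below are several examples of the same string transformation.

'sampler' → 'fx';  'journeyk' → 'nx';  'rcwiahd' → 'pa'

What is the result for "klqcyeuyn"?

In each case the input is transformed by: keep one character in every 3, starting at position 3 (positions 3rd, 6th, 9th, ...), then shift every letter 7 places backward in the alphabet (wrapping around).
On "klqcyeuyn": the first step gives "qen", and the second then gives "jxg".

jxg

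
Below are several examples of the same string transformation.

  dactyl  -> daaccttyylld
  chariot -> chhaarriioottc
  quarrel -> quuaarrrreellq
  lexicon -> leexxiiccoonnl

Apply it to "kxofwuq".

kxxooffwwuuqqk

Each output is the input with this applied: double every character, then move the first character to the end.
Working it through for "kxofwuq": intermediate "kkxxooffwwuuqq", final "kxxooffwwuuqqk".
(Check on "chariot": → "cchhaarriioott" → "chhaarriioottc" ✓)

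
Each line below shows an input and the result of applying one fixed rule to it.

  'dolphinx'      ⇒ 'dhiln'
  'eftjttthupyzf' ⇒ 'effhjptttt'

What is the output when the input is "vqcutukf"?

What's happening: sort the characters into alphabetical order, then delete the last 3 characters.
"vqcutukf" → "cfkqtuuv" → "cfkqt".

cfkqt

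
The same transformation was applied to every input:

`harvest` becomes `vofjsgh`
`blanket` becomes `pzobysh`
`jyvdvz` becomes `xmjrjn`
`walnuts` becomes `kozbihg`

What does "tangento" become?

Looking at the pairs, the operation is to shift every letter 12 places backward in the alphabet (wrapping around).
Applying that to "tangento" gives "hobusbhc".

hobusbhc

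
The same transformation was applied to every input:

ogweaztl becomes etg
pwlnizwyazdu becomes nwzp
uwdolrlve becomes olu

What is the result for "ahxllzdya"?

What's happening: move the first 2 characters to the end (rotate left by 2), then keep one character in every 3, starting at position 2 (positions 2nd, 5th, 8th, ...).
Starting from "ahxllzdya": after the first operation, "xllzdyaah"; after the second, "lda".
(Check on "uwdolrlve": → "dolrlveuw" → "olu" ✓)

lda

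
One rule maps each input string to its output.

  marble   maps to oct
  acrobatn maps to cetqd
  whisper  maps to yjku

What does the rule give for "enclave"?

The rule is to delete the last 3 characters, then shift every letter 2 places forward in the alphabet (wrapping around).
Applying both steps to "enclave": "encl", then "gpen".

gpen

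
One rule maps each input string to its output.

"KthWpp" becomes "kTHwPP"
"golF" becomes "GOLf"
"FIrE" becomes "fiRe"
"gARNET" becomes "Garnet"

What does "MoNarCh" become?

Rule — flip the case of every letter.
So "MoNarCh" becomes "mOnARcH".

mOnARcH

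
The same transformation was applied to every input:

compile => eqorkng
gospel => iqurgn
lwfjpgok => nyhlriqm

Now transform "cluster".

enwuvgt

What's happening: shift every letter 2 places forward in the alphabet (wrapping around).
So "cluster" becomes "enwuvgt".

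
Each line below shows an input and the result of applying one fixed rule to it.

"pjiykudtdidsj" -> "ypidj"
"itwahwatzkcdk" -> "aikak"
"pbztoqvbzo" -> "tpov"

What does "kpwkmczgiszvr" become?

kkszr

In each case the input is transformed by: keep one character in every 3, starting at position 1 (positions 1st, 4th, 7th, ...), then swap each adjacent pair of characters (1↔2, 3↔4, ...).
For "kpwkmczgiszvr", step one produces "kkzsr"; step two turns that into "kkszr".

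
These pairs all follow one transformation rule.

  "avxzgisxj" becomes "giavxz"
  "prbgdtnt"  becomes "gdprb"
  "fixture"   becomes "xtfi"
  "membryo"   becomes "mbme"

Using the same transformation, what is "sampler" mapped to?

mpsa

The transformation: delete the last 3 characters, then move the last 2 characters to the front (rotate right by 2).
On "sampler": the first step gives "samp", and the second then gives "mpsa".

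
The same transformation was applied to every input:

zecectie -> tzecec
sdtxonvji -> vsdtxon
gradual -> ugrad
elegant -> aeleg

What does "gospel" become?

pgos

The pattern: delete the last 2 characters, then move the last character to the front.
So "gospel" becomes "pgos".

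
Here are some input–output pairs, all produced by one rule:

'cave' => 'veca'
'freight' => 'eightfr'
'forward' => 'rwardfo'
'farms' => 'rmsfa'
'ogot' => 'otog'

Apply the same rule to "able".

leab

Looking at the pairs, the operation is to move the first 2 characters to the end (rotate left by 2).
"able" → "leab".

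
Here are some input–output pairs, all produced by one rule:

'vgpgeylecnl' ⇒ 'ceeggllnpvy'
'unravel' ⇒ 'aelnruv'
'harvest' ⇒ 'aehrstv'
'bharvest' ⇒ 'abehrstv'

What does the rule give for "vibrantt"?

Each output is the input with this applied: sort the characters into alphabetical order.
"vibrantt" → "abinrttv".

abinrttv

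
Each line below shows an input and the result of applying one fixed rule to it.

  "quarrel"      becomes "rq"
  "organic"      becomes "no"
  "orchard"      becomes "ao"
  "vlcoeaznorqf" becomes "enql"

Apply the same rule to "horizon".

Rule — move the first 2 characters to the end (rotate left by 2), then keep one character in every 3, starting at position 3 (positions 3rd, 6th, 9th, ...).
On "horizon" that produces "zh".
(Check on "quarrel": → "arrelqu" → "rq" ✓)

zh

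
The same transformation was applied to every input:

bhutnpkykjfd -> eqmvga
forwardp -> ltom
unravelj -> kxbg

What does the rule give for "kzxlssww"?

wipt

What's happening: shift every letter 3 places backward in the alphabet (wrapping around), then keep every other character starting from the second (positions 2nd, 4th, 6th, ...).
Starting from "kzxlssww": after the first operation, "hwuipptt"; after the second, "wipt".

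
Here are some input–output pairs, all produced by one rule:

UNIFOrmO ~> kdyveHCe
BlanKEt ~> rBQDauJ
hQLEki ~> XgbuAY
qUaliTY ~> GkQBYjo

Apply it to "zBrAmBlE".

PrHqCrBu

Each output is the input with this applied: flip the case of every letter, then shift every letter 10 places backward in the alphabet (wrapping around).
"zBrAmBlE" → "ZbRaMbLe" → "PrHqCrBu".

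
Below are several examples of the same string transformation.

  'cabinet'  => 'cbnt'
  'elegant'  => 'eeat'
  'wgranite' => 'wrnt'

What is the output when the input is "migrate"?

mgae

The rule is to keep every other character starting from the first (positions 1st, 3rd, 5th, ...).
On "migrate" that produces "mgae".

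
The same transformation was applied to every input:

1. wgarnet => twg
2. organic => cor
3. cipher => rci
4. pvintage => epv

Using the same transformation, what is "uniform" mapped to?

mun

The rule is to move the first 2 characters to the end (rotate left by 2), then keep only the last 3 characters.
So "uniform" becomes "mun".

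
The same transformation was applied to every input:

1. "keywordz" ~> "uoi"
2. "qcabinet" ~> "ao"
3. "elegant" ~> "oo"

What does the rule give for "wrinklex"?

The pattern: shift every letter 10 places forward in the alphabet (wrapping around), then keep only the vowels.
"wrinklex" → "gbsxuvoh" → "uo".
(Check on "elegant": → "ovoqkxd" → "oo" ✓)

uo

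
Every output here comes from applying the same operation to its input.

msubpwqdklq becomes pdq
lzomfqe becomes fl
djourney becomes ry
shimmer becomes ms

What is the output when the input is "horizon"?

Rule — move the first 2 characters to the end (rotate left by 2), then keep one character in every 3, starting at position 3 (positions 3rd, 6th, 9th, ...).
"horizon" → "rizonho" → "zh".
(Check on "msubpwqdklq": → "ubpwqdklqms" → "pdq" ✓)

zh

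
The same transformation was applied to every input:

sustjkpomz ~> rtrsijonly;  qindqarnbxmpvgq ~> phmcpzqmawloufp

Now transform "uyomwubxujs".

The rule is to shift every letter 1 place backward in the alphabet (wrapping around).
Doing the same to "uyomwubxujs": "txnlvtawtir".

txnlvtawtir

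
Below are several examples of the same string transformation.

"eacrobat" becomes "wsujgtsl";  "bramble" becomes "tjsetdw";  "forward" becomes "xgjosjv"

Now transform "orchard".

The pattern: shift every letter 8 places backward in the alphabet (wrapping around).
Applying that to "orchard" gives "gjuzsjv".

gjuzsjv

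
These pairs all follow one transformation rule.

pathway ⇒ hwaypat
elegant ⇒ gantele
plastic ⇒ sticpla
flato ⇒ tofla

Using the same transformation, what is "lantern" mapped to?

Rule — move the first 3 characters to the end (rotate left by 3).
So "lantern" becomes "ternlan".

ternlan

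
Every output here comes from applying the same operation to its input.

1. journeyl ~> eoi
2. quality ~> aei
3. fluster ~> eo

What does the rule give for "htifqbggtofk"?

au

Each output is the input with this applied: shift every letter 10 places forward in the alphabet (wrapping around), then keep only the vowels.
On "htifqbggtofk": the first step gives "rdspalqqdypu", and the second then gives "au".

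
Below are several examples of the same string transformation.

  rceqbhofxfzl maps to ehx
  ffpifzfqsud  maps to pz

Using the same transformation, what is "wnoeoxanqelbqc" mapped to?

Looking at the pairs, the operation is to delete the last 3 characters, then keep one character in every 3, starting at position 3 (positions 3rd, 6th, 9th, ...).
Starting from "wnoeoxanqelbqc": after the first operation, "wnoeoxanqel"; after the second, "oxq".
(Check on "rceqbhofxfzl": → "rceqbhofx" → "ehx" ✓)

oxq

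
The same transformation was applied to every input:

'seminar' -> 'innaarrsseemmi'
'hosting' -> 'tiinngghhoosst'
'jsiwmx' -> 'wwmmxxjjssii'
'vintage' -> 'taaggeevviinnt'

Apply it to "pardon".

In each case the input is transformed by: double every character, then swap the front and back halves of the string.
For "pardon", step one produces "ppaarrddoonn"; step two turns that into "ddoonnppaarr".
(Check on "seminar": → "sseemmiinnaarr" → "innaarrsseemmi" ✓)

ddoonnppaarr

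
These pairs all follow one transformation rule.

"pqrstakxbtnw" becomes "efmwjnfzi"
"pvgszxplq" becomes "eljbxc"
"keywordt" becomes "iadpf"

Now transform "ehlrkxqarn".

What's happening: delete the first 3 characters, then shift every letter 12 places forward in the alphabet (wrapping around).
Applying both steps to "ehlrkxqarn": "rkxqarn", then "dwjcmdz".

dwjcmdz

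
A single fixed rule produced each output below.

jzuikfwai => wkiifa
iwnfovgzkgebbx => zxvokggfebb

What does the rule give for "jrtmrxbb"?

xrmbb

The rule is to delete the first 3 characters, then sort the characters into reverse alphabetical order.
Starting from "jrtmrxbb": after the first operation, "mrxbb"; after the second, "xrmbb".
(Check on "iwnfovgzkgebbx": → "fovgzkgebbx" → "zxvokggfebb" ✓)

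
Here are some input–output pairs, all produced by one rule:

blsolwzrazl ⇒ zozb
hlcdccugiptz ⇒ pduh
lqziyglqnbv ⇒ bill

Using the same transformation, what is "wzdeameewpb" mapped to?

peew

The transformation: keep one character in every 3, starting at position 1 (positions 1st, 4th, 7th, ...), then swap the first and last characters.
Working it through for "wzdeameewpb": intermediate "weep", final "peew".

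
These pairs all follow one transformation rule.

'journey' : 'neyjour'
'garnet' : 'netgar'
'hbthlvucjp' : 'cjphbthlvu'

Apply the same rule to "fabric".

The transformation: move the last 3 characters to the front (rotate right by 3).
For "fabric" the result is "ricfab".

ricfab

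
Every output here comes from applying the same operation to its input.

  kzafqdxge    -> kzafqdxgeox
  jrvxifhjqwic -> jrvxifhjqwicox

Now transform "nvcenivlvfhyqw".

The pattern: append "ox".
Applying that to "nvcenivlvfhyqw" gives "nvcenivlvfhyqwox".

nvcenivlvfhyqwox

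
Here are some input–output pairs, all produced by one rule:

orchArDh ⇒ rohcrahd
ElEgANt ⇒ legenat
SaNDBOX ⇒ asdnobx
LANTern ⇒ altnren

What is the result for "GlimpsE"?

lgmispe

The transformation: swap each adjacent pair of characters (1↔2, 3↔4, ...), then convert every letter to lowercase.
Applying that to "GlimpsE" gives "lgmispe".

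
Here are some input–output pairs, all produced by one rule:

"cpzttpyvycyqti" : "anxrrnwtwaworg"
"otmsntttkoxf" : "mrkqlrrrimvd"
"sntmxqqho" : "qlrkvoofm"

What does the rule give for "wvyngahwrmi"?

utwleyfupkg

The transformation: shift every letter 2 places backward in the alphabet (wrapping around).
For "wvyngahwrmi" the result is "utwleyfupkg".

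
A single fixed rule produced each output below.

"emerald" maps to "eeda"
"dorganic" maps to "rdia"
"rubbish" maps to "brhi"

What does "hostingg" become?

In each case the input is transformed by: keep every other character starting from the first (positions 1st, 3rd, 5th, ...), then swap each adjacent pair of characters (1↔2, 3↔4, ...).
Applying both steps to "hostingg": "hsig", then "shgi".

shgi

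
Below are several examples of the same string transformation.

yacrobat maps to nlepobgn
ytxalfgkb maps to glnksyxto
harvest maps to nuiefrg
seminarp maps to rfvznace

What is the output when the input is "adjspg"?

qnfwtc

What's happening: swap each adjacent pair of characters (1↔2, 3↔4, ...), then shift every letter 13 places forward in the alphabet (wrapping around) — i.e. ROT13.
Working it through for "adjspg": intermediate "dasjgp", final "qnfwtc".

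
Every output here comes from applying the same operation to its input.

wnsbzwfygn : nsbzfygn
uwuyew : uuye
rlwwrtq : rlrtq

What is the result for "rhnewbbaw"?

rhnebba

In each case the input is transformed by: remove every "w".
"rhnewbbaw" → "rhnebba".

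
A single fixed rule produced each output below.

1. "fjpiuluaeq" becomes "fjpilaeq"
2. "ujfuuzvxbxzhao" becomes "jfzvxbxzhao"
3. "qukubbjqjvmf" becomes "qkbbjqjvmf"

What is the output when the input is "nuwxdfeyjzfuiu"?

In each case the input is transformed by: remove every "u".
So "nuwxdfeyjzfuiu" becomes "nwxdfeyjzfi".

nwxdfeyjzfi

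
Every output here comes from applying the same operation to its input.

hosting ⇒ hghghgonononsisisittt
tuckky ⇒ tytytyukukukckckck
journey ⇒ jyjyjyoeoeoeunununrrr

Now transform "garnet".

Looking at the pairs, the operation is to repeat every character 3 times, then take characters alternately from the front and the back (1st, last, 2nd, 2nd-last, ...).
Starting from "garnet": after the first operation, "gggaaarrrnnneeettt"; after the second, "gtgtgtaeaeaernrnrn".

gtgtgtaeaeaernrnrn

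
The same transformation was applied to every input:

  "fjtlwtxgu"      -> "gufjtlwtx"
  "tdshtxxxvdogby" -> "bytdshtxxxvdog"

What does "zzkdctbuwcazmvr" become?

vrzzkdctbuwcazm

Rule — move the last 2 characters to the front (rotate right by 2).
"zzkdctbuwcazmvr" → "vrzzkdctbuwcazm".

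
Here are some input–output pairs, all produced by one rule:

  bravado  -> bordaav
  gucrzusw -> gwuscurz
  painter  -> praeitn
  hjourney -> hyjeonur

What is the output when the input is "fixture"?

feirxut

The pattern: take characters alternately from the front and the back (1st, last, 2nd, 2nd-last, ...).
So "fixture" becomes "feirxut".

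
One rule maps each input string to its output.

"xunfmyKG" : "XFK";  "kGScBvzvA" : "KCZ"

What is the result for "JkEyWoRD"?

JYR

Each output is the input with this applied: keep one character in every 3, starting at position 1 (positions 1st, 4th, 7th, ...), then convert every letter to uppercase.
Doing the same to "JkEyWoRD": "JYR".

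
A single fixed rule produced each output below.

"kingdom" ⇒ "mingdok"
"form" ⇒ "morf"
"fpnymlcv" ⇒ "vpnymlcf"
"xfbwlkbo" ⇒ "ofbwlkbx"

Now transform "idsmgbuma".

The pattern: swap the first and last characters.
Applying that to "idsmgbuma" gives "adsmgbumi".

adsmgbumi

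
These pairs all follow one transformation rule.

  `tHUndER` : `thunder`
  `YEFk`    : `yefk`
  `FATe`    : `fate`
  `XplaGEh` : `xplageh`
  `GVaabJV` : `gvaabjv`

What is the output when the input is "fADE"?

fade

What's happening: convert every letter to lowercase.
Doing the same to "fADE": "fade".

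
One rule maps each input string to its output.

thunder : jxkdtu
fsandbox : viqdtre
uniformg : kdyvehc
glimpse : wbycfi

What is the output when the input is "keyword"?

auomeh

The pattern: shift every letter 10 places backward in the alphabet (wrapping around), then delete the last character.
Starting from "keyword": after the first operation, "auomeht"; after the second, "auomeh".
(Check on "fsandbox": → "viqdtren" → "viqdtre" ✓)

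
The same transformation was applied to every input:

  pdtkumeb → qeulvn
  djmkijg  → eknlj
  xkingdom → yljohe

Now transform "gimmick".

hjnnj

The rule is to shift every letter 1 place forward in the alphabet (wrapping around), then delete the last 2 characters.
Starting from "gimmick": after the first operation, "hjnnjdl"; after the second, "hjnnj".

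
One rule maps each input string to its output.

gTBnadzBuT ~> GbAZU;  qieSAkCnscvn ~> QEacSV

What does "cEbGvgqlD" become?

What's happening: flip the case of every letter, then keep every other character starting from the first (positions 1st, 3rd, 5th, ...).
Applying that to "cEbGvgqlD" gives "CBVQd".

CBVQd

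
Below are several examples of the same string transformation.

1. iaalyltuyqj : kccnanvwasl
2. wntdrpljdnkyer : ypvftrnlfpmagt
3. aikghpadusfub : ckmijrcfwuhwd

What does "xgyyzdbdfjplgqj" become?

The pattern: shift every letter 2 places forward in the alphabet (wrapping around).
On "xgyyzdbdfjplgqj" that produces "ziaabfdfhlrnisl".

ziaabfdfhlrnisl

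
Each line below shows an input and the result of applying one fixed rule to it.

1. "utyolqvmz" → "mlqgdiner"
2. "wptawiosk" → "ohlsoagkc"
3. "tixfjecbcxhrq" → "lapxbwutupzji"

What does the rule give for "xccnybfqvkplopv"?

puufqtxinchdghn

Each output is the input with this applied: shift every letter 8 places backward in the alphabet (wrapping around).
Applying that to "xccnybfqvkplopv" gives "puufqtxinchdghn".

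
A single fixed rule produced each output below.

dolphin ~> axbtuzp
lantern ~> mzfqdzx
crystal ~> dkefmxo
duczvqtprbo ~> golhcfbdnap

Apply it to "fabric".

mnduor

Looking at the pairs, the operation is to shift every letter 12 places forward in the alphabet (wrapping around), then move the first character to the end.
On "fabric": the first step gives "rmnduo", and the second then gives "mnduor".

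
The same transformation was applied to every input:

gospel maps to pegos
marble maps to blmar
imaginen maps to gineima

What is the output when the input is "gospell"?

Each output is the input with this applied: delete the last character, then move the first 3 characters to the end (rotate left by 3).
Starting from "gospell": after the first operation, "gospel"; after the second, "pelgos".

pelgos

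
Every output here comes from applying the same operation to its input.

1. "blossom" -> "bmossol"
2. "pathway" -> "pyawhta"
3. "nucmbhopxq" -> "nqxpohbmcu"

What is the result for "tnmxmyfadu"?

tudafymxmn

In each case the input is transformed by: reverse the string, then move the last character to the front.
"tnmxmyfadu" → "udafymxmnt" → "tudafymxmn".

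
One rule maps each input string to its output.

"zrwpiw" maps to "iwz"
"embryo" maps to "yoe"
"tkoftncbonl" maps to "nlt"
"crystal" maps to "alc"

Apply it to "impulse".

sei

Rule — move the last 2 characters to the front (rotate right by 2), then keep only the first 3 characters.
For "impulse", step one produces "seimpul"; step two turns that into "sei".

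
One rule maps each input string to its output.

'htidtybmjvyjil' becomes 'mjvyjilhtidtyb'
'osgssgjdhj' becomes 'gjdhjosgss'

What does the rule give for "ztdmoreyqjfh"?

eyqjfhztdmor

Each output is the input with this applied: swap the front and back halves of the string.
On "ztdmoreyqjfh" that produces "eyqjfhztdmor".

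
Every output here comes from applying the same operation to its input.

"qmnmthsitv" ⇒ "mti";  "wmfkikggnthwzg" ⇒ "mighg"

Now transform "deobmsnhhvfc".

emhf

Looking at the pairs, the operation is to keep one character in every 3, starting at position 2 (positions 2nd, 5th, 8th, ...).
So "deobmsnhhvfc" becomes "emhf".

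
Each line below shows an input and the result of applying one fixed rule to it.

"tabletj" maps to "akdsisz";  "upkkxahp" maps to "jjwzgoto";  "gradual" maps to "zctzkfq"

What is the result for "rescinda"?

Looking at the pairs, the operation is to move the first 2 characters to the end (rotate left by 2), then shift every letter 1 place backward in the alphabet (wrapping around).
For "rescinda", step one produces "scindare"; step two turns that into "rbhmczqd".

rbhmczqd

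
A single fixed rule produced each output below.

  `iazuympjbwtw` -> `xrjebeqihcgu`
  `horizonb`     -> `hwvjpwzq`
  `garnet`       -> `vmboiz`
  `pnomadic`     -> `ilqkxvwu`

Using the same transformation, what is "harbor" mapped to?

jwzpiz

Each output is the input with this applied: shift every letter 8 places forward in the alphabet (wrapping around), then swap the front and back halves of the string.
For "harbor", step one produces "pizjwz"; step two turns that into "jwzpiz".
(Check on "garnet": → "oizvmb" → "vmboiz" ✓)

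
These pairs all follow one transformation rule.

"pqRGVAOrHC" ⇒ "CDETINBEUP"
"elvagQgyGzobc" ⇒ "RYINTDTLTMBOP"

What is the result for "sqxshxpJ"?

FDKFUKCW

Looking at the pairs, the operation is to shift every letter 13 places forward in the alphabet (wrapping around) — i.e. ROT13, then convert every letter to uppercase.
"sqxshxpJ" → "FDKFUKCW".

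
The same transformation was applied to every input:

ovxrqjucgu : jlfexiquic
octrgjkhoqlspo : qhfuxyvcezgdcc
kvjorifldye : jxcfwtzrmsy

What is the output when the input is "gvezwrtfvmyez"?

jsnkfhtjamsnu

The rule is to shift every letter 12 places backward in the alphabet (wrapping around), then move the first character to the end.
Starting from "gvezwrtfvmyez": after the first operation, "ujsnkfhtjamsn"; after the second, "jsnkfhtjamsnu".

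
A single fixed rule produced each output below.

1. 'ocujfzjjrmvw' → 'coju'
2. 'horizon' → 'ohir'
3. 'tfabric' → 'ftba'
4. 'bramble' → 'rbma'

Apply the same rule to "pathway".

The transformation: swap each adjacent pair of characters (1↔2, 3↔4, ...), then keep only the first 4 characters.
Working it through for "pathway": intermediate "aphtawy", final "apht".

apht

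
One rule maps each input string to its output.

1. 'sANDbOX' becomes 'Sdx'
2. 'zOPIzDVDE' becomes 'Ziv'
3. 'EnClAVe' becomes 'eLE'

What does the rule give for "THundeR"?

The pattern: keep one character in every 3, starting at position 1 (positions 1st, 4th, 7th, ...), then flip the case of every letter.
Starting from "THundeR": after the first operation, "TnR"; after the second, "tNr".

tNr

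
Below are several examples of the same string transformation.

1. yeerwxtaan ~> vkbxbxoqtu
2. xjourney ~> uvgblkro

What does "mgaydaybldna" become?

jxdkxaviayxv

In each case the input is transformed by: take characters alternately from the front and the back (1st, last, 2nd, 2nd-last, ...), then shift every letter 3 places backward in the alphabet (wrapping around).
On "mgaydaybldna": the first step gives "magnadyldbay", and the second then gives "jxdkxaviayxv".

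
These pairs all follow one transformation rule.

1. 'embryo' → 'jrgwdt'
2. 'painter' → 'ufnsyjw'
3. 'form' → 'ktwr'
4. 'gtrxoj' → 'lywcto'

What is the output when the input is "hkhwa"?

mpmbf

What's happening: shift every letter 5 places forward in the alphabet (wrapping around).
Doing the same to "hkhwa": "mpmbf".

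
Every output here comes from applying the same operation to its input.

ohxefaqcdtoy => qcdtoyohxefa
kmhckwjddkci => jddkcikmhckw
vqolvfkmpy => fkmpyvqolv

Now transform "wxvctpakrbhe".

akrbhewxvctp

What's happening: swap the front and back halves of the string.
Doing the same to "wxvctpakrbhe": "akrbhewxvctp".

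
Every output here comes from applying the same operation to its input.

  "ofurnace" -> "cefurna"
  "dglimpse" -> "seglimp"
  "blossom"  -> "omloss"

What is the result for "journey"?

What's happening: delete the first character, then move the last 2 characters to the front (rotate right by 2).
"journey" → "ourney" → "eyourn".

eyourn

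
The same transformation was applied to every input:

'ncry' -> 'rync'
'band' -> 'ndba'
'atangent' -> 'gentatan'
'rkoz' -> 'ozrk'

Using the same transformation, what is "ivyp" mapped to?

ypiv

Rule — swap the front and back halves of the string.
For "ivyp" the result is "ypiv".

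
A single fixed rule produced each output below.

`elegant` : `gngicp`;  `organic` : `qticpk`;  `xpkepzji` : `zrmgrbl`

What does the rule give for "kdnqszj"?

mfpsub

Rule — shift every letter 2 places forward in the alphabet (wrapping around), then delete the last character.
Starting from "kdnqszj": after the first operation, "mfpsubl"; after the second, "mfpsub".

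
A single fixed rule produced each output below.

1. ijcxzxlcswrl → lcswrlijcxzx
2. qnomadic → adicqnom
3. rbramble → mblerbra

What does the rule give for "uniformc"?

The rule is to swap the front and back halves of the string.
Applying that to "uniformc" gives "ormcunif".

ormcunif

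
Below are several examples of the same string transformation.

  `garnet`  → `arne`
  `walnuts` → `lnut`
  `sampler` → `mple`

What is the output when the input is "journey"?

urne

The pattern: move the last character to the front, then keep only the last 4 characters.
"journey" → "yjourne" → "urne".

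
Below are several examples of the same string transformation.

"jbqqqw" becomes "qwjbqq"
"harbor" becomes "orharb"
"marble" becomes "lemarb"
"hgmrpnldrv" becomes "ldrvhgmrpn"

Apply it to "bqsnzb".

Looking at the pairs, the operation is to move the first character to the end, then swap the front and back halves of the string.
Applying both steps to "bqsnzb": "qsnzbb", then "zbbqsn".

zbbqsn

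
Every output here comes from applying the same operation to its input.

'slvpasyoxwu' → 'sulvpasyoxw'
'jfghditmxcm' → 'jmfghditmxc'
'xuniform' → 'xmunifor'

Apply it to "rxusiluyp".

Rule — swap the first and last characters, then move the last character to the front.
Applying that to "rxusiluyp" gives "rpxusiluy".

rpxusiluy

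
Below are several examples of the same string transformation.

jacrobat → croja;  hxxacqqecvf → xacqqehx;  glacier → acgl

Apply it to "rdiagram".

iagrd

Looking at the pairs, the operation is to delete the last 3 characters, then move the first 2 characters to the end (rotate left by 2).
Applying both steps to "rdiagram": "rdiag", then "iagrd".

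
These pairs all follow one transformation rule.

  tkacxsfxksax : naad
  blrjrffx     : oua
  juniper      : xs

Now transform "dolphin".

Each output is the input with this applied: shift every letter 3 places forward in the alphabet (wrapping around), then keep one character in every 3, starting at position 2 (positions 2nd, 5th, 8th, ...).
Working it through for "dolphin": intermediate "grosklq", final "rk".
(Check on "tkacxsfxksax": → "wndfavianvda" → "naad" ✓)

rk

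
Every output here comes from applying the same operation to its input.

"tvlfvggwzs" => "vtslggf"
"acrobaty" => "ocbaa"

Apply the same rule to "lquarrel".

qllea

What's happening: sort the characters into reverse alphabetical order, then delete the first 3 characters.
For "lquarrel", step one produces "urrqllea"; step two turns that into "qllea".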